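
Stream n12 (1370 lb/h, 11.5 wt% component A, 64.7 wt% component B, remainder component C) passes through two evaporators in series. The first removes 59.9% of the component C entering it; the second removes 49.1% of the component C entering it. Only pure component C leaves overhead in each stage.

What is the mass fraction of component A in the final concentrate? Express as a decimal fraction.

component C in feed = 1370×0.238 = 326.06 lb/h.
After stage 1: component C left = (1−0.599)×326.06 = 130.75; stream total = 1174.7 lb/h.
After stage 2: component C left = (1−0.491)×130.75 = 66.552; final concentrate = 1110.5 lb/h.
component A fraction = 157.55/1110.5 = 0.1419.

0.1419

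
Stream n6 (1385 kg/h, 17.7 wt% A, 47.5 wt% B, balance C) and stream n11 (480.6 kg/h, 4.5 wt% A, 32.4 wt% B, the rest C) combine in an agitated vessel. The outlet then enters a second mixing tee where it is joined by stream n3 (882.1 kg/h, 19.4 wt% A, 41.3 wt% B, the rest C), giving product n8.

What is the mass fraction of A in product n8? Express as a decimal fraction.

Overall, product flow = 2747.7 kg/h.
A in = 1385×0.177 + 480.6×0.045 + 882.1×0.194 = 437.9 kg/h.
A fraction in n8 = 0.1594.

0.1594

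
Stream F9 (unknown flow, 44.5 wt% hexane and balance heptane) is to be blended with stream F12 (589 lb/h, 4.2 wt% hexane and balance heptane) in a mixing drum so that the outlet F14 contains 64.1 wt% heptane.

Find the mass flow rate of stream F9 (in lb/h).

2171 lb/h

Let F9 be the unknown flow. Total out = 589 + F9.
heptane balance: 564.26 + 0.555·F9 = 0.641·(589 + F9)
(0.555 − 0.641)·F9 = 0.641×589 − 564.26 = -186.71
F9 = -186.71 / -0.086 = 2171.1 lb/h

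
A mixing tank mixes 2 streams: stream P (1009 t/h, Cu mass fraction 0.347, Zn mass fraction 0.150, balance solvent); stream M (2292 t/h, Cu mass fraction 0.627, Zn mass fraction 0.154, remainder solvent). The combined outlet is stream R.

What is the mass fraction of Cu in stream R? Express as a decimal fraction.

Total flow out = 1009 + 2292 = 3301 t/h.
Cu in = 1009×0.347 + 2292×0.627 = 1787.2 t/h.
Cu mass fraction in R = 1787.2/3301 = 0.541.

0.541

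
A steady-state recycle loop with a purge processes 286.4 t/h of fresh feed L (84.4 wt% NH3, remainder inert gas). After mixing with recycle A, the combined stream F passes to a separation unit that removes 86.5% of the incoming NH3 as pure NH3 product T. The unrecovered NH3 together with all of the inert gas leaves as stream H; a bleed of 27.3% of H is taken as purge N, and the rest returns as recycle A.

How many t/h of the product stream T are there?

231.8 t/h

NH3 in F: m_A = 286.4×0.844 + (1−0.273)·(1−0.865)·m_A, so m_A = 241.72/0.9019 = 268.03 t/h.
Product T = 0.865×268.03 = 231.84 t/h.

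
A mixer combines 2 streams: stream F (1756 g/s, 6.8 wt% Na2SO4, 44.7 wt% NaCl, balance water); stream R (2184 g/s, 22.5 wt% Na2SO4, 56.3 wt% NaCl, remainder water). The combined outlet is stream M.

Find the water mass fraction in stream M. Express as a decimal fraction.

Total flow out = 1756 + 2184 = 3940 g/s.
water in = 1756×0.485 + 2184×0.212 = 1314.7 g/s.
water mass fraction in M = 1314.7/3940 = 0.3337.

0.3337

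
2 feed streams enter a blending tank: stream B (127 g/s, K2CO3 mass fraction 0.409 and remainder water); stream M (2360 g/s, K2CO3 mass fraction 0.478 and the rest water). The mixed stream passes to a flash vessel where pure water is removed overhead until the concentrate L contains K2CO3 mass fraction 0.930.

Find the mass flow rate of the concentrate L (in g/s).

1269 g/s

K2CO3 entering = 127×0.409 + 2360×0.478 = 1180 g/s.
All K2CO3 reports to L, so L = 1180/0.930 = 1268.8 g/s.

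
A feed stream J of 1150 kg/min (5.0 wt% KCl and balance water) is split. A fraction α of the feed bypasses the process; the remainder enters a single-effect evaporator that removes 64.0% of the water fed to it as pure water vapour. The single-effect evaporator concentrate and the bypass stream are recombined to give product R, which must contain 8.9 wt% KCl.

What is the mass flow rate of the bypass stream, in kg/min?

All 1150×0.050 = 57.5 kg/min of KCl reaches R, so R = 57.5/0.089 = 646.07 kg/min and vapour = 503.93 kg/min.
The evaporator receives (1−α)·1150 of feed at 0.950 water and removes 0.640 of that water:
0.640×0.950×(1−α)×1150 = 503.93
(1−α) = 503.93/699.2 = 0.7207;  α = 0.2793.
Bypass flow = 0.2793×1150 = 321.16 kg/min.

321.2 kg/min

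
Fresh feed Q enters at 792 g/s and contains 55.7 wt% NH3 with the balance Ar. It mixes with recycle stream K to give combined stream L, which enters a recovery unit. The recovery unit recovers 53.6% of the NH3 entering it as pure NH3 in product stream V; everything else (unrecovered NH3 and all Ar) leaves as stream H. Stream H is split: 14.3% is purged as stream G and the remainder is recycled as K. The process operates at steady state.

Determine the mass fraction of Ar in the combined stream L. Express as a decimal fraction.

Ar enters only via Q and leaves only via the purge: 792×0.443 = 0.143×(Ar in H), and the recovery unit passes all Ar, so Ar in L = Ar in H = 2453.5 g/s.
NH3 in L: m_A = 792×0.557 + (1−0.143)·(1−0.536)·m_A, so m_A = 441.14/0.6024 = 732.37 g/s.
L = 732.37 + 2453.5 = 3185.9 g/s.
Ar fraction in L = 2453.5/3185.9 = 0.770.

0.770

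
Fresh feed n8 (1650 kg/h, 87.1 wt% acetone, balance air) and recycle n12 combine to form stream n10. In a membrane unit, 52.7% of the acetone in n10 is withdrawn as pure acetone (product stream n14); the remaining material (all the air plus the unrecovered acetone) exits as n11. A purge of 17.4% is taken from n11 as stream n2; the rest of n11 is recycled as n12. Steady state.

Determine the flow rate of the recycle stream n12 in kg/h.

1932 kg/h

air enters only via n8 and leaves only via the purge: 1650×0.129 = 0.174×(air in n11), and the membrane unit passes all air, so air in n10 = air in n11 = 1223.3 kg/h.
acetone in n10: m_A = 1650×0.871 + (1−0.174)·(1−0.527)·m_A, so m_A = 1437.2/0.6093 = 2358.7 kg/h.
n11 = (1−0.527)×2358.7 + 1223.3 = 2338.9 kg/h.
Recycle n12 = (1−0.174)×2338.9 = 1932 kg/h.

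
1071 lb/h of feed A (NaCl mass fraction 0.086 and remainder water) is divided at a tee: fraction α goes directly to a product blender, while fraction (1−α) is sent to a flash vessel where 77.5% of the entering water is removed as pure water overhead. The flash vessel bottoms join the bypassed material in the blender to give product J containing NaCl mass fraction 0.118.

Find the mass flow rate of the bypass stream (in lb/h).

All 1071×0.086 = 92.106 lb/h of NaCl reaches J, so J = 92.106/0.118 = 780.56 lb/h and vapour = 290.44 lb/h.
The evaporator receives (1−α)·1071 of feed at 0.914 water and removes 0.775 of that water:
0.775×0.914×(1−α)×1071 = 290.44
(1−α) = 290.44/758.64 = 0.3828;  α = 0.6172.
Bypass flow = 0.6172×1071 = 660.98 lb/h.

661 lb/h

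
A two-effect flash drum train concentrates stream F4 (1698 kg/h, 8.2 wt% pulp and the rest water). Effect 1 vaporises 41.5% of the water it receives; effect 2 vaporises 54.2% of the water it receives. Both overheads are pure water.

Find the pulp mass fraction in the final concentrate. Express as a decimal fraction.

water in feed = 1698×0.918 = 1558.8 kg/h.
After stage 1: water left = (1−0.415)×1558.8 = 911.88; stream total = 1051.1 kg/h.
After stage 2: water left = (1−0.542)×911.88 = 417.64; final concentrate = 556.88 kg/h.
pulp fraction = 139.24/556.88 = 0.250.

0.250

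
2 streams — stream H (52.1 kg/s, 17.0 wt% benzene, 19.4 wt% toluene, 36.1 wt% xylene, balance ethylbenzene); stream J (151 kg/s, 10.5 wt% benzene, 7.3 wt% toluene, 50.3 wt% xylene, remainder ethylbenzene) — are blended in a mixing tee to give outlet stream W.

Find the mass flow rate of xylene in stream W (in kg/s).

94.76 kg/s

xylene out = xylene in = 52.1×0.361 + 151×0.503 = 94.761 kg/s.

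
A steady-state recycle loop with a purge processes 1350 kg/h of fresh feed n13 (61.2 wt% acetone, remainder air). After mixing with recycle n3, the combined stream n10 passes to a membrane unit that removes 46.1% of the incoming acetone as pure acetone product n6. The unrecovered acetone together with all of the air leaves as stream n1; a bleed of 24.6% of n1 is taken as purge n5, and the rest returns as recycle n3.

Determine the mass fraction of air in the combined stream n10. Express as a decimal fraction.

air enters only via n13 and leaves only via the purge: 1350×0.388 = 0.246×(air in n1), and the membrane unit passes all air, so air in n10 = air in n1 = 2129.3 kg/h.
acetone in n10: m_A = 1350×0.612 + (1−0.246)·(1−0.461)·m_A, so m_A = 826.2/0.5936 = 1391.9 kg/h.
n10 = 1391.9 + 2129.3 = 3521.1 kg/h.
air fraction in n10 = 2129.3/3521.1 = 0.6047.

0.6047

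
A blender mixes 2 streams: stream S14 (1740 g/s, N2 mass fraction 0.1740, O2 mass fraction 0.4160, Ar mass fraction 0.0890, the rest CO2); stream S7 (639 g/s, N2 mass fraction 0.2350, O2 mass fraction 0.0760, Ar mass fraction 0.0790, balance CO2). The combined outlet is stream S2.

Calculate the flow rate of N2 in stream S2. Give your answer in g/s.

452.9 g/s

N2 out = N2 in = 1740×0.174 + 639×0.235 = 452.92 g/s.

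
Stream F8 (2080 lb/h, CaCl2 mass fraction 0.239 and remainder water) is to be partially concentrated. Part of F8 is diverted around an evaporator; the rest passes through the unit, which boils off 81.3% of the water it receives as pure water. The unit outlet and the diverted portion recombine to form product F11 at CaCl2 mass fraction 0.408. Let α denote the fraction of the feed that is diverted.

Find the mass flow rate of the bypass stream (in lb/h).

687.4 lb/h

All 2080×0.239 = 497.12 lb/h of CaCl2 reaches F11, so F11 = 497.12/0.408 = 1218.4 lb/h and vapour = 861.57 lb/h.
The evaporator receives (1−α)·2080 of feed at 0.761 water and removes 0.813 of that water:
0.813×0.761×(1−α)×2080 = 861.57
(1−α) = 861.57/1286.9 = 0.6695;  α = 0.3305.
Bypass flow = 0.3305×2080 = 687.44 lb/h.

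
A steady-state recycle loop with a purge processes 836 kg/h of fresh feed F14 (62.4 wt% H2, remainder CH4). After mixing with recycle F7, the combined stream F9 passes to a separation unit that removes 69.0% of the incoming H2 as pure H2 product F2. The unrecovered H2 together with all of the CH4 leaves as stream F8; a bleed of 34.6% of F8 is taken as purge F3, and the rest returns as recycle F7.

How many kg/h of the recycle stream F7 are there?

CH4 enters only via F14 and leaves only via the purge: 836×0.376 = 0.346×(CH4 in F8), and the separation unit passes all CH4, so CH4 in F9 = CH4 in F8 = 908.49 kg/h.
H2 in F9: m_A = 836×0.624 + (1−0.346)·(1−0.690)·m_A, so m_A = 521.66/0.7973 = 654.32 kg/h.
F8 = (1−0.690)×654.32 + 908.49 = 1111.3 kg/h.
Recycle F7 = (1−0.346)×1111.3 = 726.81 kg/h.

726.8 kg/h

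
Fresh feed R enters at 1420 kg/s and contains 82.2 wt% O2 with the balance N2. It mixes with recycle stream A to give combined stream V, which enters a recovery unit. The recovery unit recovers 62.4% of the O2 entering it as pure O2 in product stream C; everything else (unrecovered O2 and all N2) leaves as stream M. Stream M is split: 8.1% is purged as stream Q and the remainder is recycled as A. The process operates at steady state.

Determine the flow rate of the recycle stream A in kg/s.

N2 enters only via R and leaves only via the purge: 1420×0.178 = 0.081×(N2 in M), and the recovery unit passes all N2, so N2 in V = N2 in M = 3120.5 kg/s.
O2 in V: m_A = 1420×0.822 + (1−0.081)·(1−0.624)·m_A, so m_A = 1167.2/0.6545 = 1783.5 kg/s.
M = (1−0.624)×1783.5 + 3120.5 = 3791.1 kg/s.
Recycle A = (1−0.081)×3791.1 = 3484 kg/s.

3484 kg/s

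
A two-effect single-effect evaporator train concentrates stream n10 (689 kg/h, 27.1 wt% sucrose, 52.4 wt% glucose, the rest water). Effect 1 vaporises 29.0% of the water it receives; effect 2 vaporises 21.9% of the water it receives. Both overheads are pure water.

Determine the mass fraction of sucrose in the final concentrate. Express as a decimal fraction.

water in feed = 689×0.205 = 141.25 kg/h.
After stage 1: water left = (1−0.290)×141.25 = 100.28; stream total = 648.04 kg/h.
After stage 2: water left = (1−0.219)×100.28 = 78.322; final concentrate = 626.08 kg/h.
sucrose fraction = 186.72/626.08 = 0.2982.

0.2982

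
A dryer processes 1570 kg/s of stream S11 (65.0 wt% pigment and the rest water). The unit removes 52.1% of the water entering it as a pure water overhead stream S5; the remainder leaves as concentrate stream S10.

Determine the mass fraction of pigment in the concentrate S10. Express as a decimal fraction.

pigment is not removed: 1570×0.650 = 1020.5 kg/s of pigment enters S10.
water entering = 1570×0.350 = 549.5 kg/s; overhead removed = 0.521×549.5 = 286.29 kg/s.
Concentrate = 1570 − 286.29 = 1283.7 kg/s.
Mass fraction = 1020.5/1283.7 = 0.795.

0.795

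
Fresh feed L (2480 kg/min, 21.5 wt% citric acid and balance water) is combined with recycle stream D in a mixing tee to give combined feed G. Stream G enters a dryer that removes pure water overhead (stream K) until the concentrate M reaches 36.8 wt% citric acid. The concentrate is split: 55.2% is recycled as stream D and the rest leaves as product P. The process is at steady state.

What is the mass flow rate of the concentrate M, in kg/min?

3234 kg/min

Overall citric acid balance (none leaves overhead): citric acid in fresh feed = citric acid in product, i.e. 2480×0.215 = (1−0.552)·M·0.368.
M = 533.2/(0.368×0.448) = 3234.2 kg/min.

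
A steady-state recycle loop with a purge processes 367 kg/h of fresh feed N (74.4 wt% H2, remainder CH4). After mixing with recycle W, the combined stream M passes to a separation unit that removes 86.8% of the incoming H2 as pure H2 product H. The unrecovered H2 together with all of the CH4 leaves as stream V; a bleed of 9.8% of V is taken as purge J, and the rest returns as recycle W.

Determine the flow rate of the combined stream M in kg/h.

CH4 enters only via N and leaves only via the purge: 367×0.256 = 0.098×(CH4 in V), and the separation unit passes all CH4, so CH4 in M = CH4 in V = 958.69 kg/h.
H2 in M: m_A = 367×0.744 + (1−0.098)·(1−0.868)·m_A, so m_A = 273.05/0.8809 = 309.95 kg/h.
M = 309.95 + 958.69 = 1268.6 kg/h.

1269 kg/h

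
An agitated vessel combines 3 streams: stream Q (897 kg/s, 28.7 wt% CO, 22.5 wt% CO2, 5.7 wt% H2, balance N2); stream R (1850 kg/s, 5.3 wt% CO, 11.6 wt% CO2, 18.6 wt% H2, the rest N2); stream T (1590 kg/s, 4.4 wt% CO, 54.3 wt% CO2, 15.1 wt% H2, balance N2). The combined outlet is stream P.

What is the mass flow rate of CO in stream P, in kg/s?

425.4 kg/s

CO out = CO in = 897×0.287 + 1850×0.053 + 1590×0.044 = 425.45 kg/s.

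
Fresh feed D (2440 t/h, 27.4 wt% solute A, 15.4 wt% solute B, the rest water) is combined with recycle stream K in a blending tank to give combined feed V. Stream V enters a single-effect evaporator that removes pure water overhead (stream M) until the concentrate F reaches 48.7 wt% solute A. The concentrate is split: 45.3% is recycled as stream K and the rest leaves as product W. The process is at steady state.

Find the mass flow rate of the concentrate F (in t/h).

2510 t/h

Overall solute A balance (none leaves overhead): solute A in fresh feed = solute A in product, i.e. 2440×0.274 = (1−0.453)·F·0.487.
F = 668.56/(0.487×0.547) = 2509.7 t/h.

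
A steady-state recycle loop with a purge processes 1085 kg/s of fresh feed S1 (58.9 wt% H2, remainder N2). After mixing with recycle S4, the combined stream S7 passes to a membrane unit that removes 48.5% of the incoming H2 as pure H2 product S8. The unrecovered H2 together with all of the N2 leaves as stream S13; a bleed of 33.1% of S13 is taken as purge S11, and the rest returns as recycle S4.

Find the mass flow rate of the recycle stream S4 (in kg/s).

1237 kg/s

N2 enters only via S1 and leaves only via the purge: 1085×0.411 = 0.331×(N2 in S13), and the membrane unit passes all N2, so N2 in S7 = N2 in S13 = 1347.2 kg/s.
H2 in S7: m_A = 1085×0.589 + (1−0.331)·(1−0.485)·m_A, so m_A = 639.06/0.6555 = 974.98 kg/s.
S13 = (1−0.485)×974.98 + 1347.2 = 1849.4 kg/s.
Recycle S4 = (1−0.331)×1849.4 = 1237.2 kg/s.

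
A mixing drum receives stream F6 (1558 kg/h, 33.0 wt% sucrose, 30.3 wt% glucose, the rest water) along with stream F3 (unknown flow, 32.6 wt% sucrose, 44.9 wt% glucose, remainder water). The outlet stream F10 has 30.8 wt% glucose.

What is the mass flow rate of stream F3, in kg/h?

Let F3 be the unknown flow. Total out = 1558 + F3.
glucose balance: 472.07 + 0.449·F3 = 0.308·(1558 + F3)
(0.449 − 0.308)·F3 = 0.308×1558 − 472.07 = 7.79
F3 = 7.79 / 0.141 = 55.248 kg/h

55.25 kg/h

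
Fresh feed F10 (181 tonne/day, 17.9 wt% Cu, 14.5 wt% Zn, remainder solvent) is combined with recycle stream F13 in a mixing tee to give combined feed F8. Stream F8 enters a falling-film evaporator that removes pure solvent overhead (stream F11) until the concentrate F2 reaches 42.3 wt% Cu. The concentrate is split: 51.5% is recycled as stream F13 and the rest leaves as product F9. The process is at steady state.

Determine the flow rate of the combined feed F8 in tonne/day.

Overall Cu balance (none leaves overhead): Cu in fresh feed = Cu in product, i.e. 181×0.179 = (1−0.515)·F2·0.423.
F2 = 32.399/(0.423×0.485) = 157.92 tonne/day.
Recycle F13 = 0.515×157.92 = 81.331 tonne/day.
Combined feed F8 = 181 + 81.331 = 262.33 tonne/day.

262.3 tonne/day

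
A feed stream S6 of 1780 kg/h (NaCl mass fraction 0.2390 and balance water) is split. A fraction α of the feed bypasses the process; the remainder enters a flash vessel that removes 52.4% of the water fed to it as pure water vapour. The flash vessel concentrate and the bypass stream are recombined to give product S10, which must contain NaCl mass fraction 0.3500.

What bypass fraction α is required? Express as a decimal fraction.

All 1780×0.239 = 425.42 kg/h of NaCl reaches S10, so S10 = 425.42/0.350 = 1215.5 kg/h and vapour = 564.51 kg/h.
The evaporator receives (1−α)·1780 of feed at 0.761 water and removes 0.524 of that water:
0.524×0.761×(1−α)×1780 = 564.51
(1−α) = 564.51/709.8 = 0.7953;  α = 0.2047.

0.205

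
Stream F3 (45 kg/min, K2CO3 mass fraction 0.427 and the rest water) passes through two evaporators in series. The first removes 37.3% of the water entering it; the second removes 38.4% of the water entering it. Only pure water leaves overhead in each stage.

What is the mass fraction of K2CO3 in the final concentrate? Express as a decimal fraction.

water in feed = 45×0.573 = 25.785 kg/min.
After stage 1: water left = (1−0.373)×25.785 = 16.167; stream total = 35.382 kg/min.
After stage 2: water left = (1−0.384)×16.167 = 9.959; final concentrate = 29.174 kg/min.
K2CO3 fraction = 19.215/29.174 = 0.659.

0.659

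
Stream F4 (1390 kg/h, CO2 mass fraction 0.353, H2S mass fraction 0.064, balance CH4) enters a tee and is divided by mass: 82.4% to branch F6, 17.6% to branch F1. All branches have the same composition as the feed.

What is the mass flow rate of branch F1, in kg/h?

Branch F1 flow = 0.176×1390 = 244.64 kg/h.

244.6 kg/h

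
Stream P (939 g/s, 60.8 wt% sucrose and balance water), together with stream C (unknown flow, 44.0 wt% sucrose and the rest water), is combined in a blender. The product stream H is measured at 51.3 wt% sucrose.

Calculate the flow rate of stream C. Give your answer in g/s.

1222 g/s

Let C be the unknown flow. Total out = 939 + C.
sucrose balance: 570.91 + 0.440·C = 0.513·(939 + C)
(0.440 − 0.513)·C = 0.513×939 − 570.91 = -89.205
C = -89.205 / -0.073 = 1222 g/s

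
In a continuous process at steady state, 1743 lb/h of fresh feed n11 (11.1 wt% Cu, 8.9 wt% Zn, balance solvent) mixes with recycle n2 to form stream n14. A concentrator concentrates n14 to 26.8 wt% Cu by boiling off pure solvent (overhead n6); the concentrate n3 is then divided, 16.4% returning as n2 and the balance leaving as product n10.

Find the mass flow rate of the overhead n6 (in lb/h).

Overall Cu balance (none leaves overhead): Cu in fresh feed = Cu in product, i.e. 1743×0.111 = (1−0.164)·n3·0.268.
n3 = 193.47/(0.268×0.836) = 863.53 lb/h.
Recycle n2 = 0.164×863.53 = 141.62 lb/h.
Combined feed n14 = 1743 + 141.62 = 1884.6 lb/h.
Overhead n6 = n14 − n3 = 1884.6 − 863.53 = 1021.1 lb/h.

1021 lb/h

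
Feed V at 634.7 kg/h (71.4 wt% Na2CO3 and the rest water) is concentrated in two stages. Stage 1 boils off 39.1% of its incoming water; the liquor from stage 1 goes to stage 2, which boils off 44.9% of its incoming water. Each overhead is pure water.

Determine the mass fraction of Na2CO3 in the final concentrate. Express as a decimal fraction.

water in feed = 634.7×0.286 = 181.52 kg/h.
After stage 1: water left = (1−0.391)×181.52 = 110.55; stream total = 563.72 kg/h.
After stage 2: water left = (1−0.449)×110.55 = 60.912; final concentrate = 514.09 kg/h.
Na2CO3 fraction = 453.18/514.09 = 0.8815.

0.8815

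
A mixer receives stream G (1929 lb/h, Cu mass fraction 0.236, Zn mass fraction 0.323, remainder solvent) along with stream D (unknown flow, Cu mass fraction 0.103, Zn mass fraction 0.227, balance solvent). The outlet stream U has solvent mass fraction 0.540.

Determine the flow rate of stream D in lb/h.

Let D be the unknown flow. Total out = 1929 + D.
solvent balance: 850.69 + 0.670·D = 0.540·(1929 + D)
(0.670 − 0.540)·D = 0.540×1929 − 850.69 = 190.97
D = 190.97 / 0.130 = 1469 lb/h

1469 lb/h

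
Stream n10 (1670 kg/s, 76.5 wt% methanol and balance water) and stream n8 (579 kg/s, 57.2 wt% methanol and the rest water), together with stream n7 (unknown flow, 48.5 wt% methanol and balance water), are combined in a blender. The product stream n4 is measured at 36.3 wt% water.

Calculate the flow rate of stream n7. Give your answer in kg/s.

Let n7 be the unknown flow. Total out = 2249 + n7.
water balance: 640.26 + 0.515·n7 = 0.363·(2249 + n7)
(0.515 − 0.363)·n7 = 0.363×2249 − 640.26 = 176.12
n7 = 176.12 / 0.152 = 1158.7 kg/s

1159 kg/s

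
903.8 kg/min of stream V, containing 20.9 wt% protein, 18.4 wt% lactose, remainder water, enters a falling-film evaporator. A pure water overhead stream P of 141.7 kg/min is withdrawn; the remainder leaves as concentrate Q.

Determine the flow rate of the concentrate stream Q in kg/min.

762.1 kg/min

Concentrate = 903.8 − 141.7 = 762.1 kg/min.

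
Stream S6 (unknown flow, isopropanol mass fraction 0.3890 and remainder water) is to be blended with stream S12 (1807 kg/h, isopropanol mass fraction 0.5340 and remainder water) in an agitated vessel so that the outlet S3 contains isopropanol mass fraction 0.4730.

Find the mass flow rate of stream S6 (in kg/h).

Let S6 be the unknown flow. Total out = 1807 + S6.
isopropanol balance: 964.94 + 0.389·S6 = 0.473·(1807 + S6)
(0.389 − 0.473)·S6 = 0.473×1807 − 964.94 = -110.23
S6 = -110.23 / -0.084 = 1312.2 kg/h

1312 kg/h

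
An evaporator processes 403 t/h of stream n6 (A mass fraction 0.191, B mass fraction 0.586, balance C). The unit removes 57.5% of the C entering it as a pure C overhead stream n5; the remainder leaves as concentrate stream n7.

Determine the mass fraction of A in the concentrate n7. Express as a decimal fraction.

A is not removed: 403×0.191 = 76.973 t/h of A enters n7.
C entering = 403×0.223 = 89.869 t/h; overhead removed = 0.575×89.869 = 51.675 t/h.
Concentrate = 403 − 51.675 = 351.33 t/h.
Mass fraction = 76.973/351.33 = 0.219.

0.219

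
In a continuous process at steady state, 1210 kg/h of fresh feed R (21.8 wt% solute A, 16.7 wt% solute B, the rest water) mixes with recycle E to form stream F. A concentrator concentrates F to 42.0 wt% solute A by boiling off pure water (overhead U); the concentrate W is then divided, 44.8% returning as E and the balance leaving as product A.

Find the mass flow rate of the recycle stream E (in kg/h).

Overall solute A balance (none leaves overhead): solute A in fresh feed = solute A in product, i.e. 1210×0.218 = (1−0.448)·W·0.420.
W = 263.78/(0.420×0.552) = 1137.8 kg/h.
Recycle E = 0.448×1137.8 = 509.72 kg/h.

509.7 kg/h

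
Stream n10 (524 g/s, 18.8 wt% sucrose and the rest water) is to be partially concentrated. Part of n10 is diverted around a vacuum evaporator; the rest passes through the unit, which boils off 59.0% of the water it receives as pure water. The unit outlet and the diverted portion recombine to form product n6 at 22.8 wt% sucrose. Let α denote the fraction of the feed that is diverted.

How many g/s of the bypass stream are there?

332.1 g/s

All 524×0.188 = 98.512 g/s of sucrose reaches n6, so n6 = 98.512/0.228 = 432.07 g/s and vapour = 91.93 g/s.
The evaporator receives (1−α)·524 of feed at 0.812 water and removes 0.590 of that water:
0.590×0.812×(1−α)×524 = 91.93
(1−α) = 91.93/251.04 = 0.3662;  α = 0.6338.
Bypass flow = 0.6338×524 = 332.11 g/s.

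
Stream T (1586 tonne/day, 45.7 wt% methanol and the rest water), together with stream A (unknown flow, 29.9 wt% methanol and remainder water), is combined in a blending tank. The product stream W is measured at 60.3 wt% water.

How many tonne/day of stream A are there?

971 tonne/day

Let A be the unknown flow. Total out = 1586 + A.
water balance: 861.2 + 0.701·A = 0.603·(1586 + A)
(0.701 − 0.603)·A = 0.603×1586 − 861.2 = 95.16
A = 95.16 / 0.098 = 971.02 tonne/day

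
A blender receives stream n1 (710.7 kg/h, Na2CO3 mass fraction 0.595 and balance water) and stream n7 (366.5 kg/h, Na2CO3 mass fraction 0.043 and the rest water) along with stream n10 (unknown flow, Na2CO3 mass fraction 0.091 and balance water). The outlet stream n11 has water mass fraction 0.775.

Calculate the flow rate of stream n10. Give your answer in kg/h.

Let n10 be the unknown flow. Total out = 1077.2 + n10.
water balance: 638.57 + 0.909·n10 = 0.775·(1077.2 + n10)
(0.909 − 0.775)·n10 = 0.775×1077.2 − 638.57 = 196.26
n10 = 196.26 / 0.134 = 1464.6 kg/h

1465 kg/h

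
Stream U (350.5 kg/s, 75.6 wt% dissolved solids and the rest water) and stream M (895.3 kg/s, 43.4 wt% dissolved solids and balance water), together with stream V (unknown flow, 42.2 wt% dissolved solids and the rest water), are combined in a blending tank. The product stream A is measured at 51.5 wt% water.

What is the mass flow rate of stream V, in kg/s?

782.9 kg/s

Let V be the unknown flow. Total out = 1245.8 + V.
water balance: 592.26 + 0.578·V = 0.515·(1245.8 + V)
(0.578 − 0.515)·V = 0.515×1245.8 − 592.26 = 49.325
V = 49.325 / 0.063 = 782.94 kg/s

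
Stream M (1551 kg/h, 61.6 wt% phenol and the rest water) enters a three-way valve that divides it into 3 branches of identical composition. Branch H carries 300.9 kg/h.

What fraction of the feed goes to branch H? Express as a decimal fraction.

0.194

Fraction to H = 300.9/1551 = 0.1940.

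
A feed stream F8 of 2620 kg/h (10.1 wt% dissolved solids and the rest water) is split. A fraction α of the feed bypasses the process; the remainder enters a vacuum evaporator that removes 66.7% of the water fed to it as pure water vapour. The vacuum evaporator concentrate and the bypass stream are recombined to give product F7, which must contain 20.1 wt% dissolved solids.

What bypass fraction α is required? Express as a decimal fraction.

0.170

All 2620×0.101 = 264.62 kg/h of dissolved solids reaches F7, so F7 = 264.62/0.201 = 1316.5 kg/h and vapour = 1303.5 kg/h.
The evaporator receives (1−α)·2620 of feed at 0.899 water and removes 0.667 of that water:
0.667×0.899×(1−α)×2620 = 1303.5
(1−α) = 1303.5/1571 = 0.8297;  α = 0.1703.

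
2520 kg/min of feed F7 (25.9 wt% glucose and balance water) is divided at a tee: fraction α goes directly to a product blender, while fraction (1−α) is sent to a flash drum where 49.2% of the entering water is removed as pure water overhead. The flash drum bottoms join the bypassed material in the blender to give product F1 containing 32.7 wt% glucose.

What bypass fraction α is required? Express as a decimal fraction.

0.430

All 2520×0.259 = 652.68 kg/min of glucose reaches F1, so F1 = 652.68/0.327 = 1996 kg/min and vapour = 524.04 kg/min.
The evaporator receives (1−α)·2520 of feed at 0.741 water and removes 0.492 of that water:
0.492×0.741×(1−α)×2520 = 524.04
(1−α) = 524.04/918.72 = 0.5704;  α = 0.4296.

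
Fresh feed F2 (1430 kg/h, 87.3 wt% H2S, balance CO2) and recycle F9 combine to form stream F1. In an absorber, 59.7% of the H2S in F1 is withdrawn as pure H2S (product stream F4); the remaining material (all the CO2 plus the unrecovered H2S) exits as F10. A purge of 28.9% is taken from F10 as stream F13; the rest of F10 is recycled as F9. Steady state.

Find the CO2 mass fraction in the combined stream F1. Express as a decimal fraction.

0.2642

CO2 enters only via F2 and leaves only via the purge: 1430×0.127 = 0.289×(CO2 in F10), and the absorber passes all CO2, so CO2 in F1 = CO2 in F10 = 628.41 kg/h.
H2S in F1: m_A = 1430×0.873 + (1−0.289)·(1−0.597)·m_A, so m_A = 1248.4/0.7135 = 1749.8 kg/h.
F1 = 1749.8 + 628.41 = 2378.2 kg/h.
CO2 fraction in F1 = 628.41/2378.2 = 0.2642.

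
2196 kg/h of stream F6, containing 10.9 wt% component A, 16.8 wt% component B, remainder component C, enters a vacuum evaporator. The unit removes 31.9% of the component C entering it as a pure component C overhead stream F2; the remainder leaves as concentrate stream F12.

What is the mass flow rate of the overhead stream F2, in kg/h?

component C entering = 2196×0.723 = 1587.7 kg/h; overhead removed = 0.319×1587.7 = 506.48 kg/h.

506.5 kg/h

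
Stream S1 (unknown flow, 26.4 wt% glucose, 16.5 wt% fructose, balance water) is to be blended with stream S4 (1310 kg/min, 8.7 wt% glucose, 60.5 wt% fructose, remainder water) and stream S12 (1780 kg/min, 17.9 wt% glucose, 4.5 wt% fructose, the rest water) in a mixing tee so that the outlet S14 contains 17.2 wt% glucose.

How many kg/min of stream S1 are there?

Let S1 be the unknown flow. Total out = 3090 + S1.
glucose balance: 432.59 + 0.264·S1 = 0.172·(3090 + S1)
(0.264 − 0.172)·S1 = 0.172×3090 − 432.59 = 98.89
S1 = 98.89 / 0.092 = 1074.9 kg/min

1075 kg/min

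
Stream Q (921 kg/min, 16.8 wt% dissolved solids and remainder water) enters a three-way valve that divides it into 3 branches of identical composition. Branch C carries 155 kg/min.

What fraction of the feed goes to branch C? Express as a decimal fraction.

Fraction to C = 155/921 = 0.1683.

0.168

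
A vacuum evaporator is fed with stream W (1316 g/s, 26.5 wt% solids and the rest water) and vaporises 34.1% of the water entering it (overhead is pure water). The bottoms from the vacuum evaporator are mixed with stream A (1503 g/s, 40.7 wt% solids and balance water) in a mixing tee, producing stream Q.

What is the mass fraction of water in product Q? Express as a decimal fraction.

Vapour removed = 0.341×0.735×1316 = 329.84 g/s; concentrate = 986.16 g/s.
water reaching the mixer = 637.42 (from concentrate) + 1503×0.593 = 1528.7 g/s.
Product flow = 986.16 + 1503 = 2489.2 g/s; water fraction = 0.614.

0.614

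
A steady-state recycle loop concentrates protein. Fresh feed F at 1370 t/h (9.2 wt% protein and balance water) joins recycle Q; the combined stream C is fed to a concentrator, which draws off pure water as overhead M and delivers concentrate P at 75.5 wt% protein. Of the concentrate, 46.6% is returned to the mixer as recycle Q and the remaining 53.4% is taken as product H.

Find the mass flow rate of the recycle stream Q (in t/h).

Overall protein balance (none leaves overhead): protein in fresh feed = protein in product, i.e. 1370×0.092 = (1−0.466)·P·0.755.
P = 126.04/(0.755×0.534) = 312.62 t/h.
Recycle Q = 0.466×312.62 = 145.68 t/h.

145.7 t/h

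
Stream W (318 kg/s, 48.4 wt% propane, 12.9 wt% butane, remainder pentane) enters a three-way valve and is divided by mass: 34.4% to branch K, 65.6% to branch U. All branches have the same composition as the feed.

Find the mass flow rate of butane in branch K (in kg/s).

14.11 kg/s

Branch K total = 0.344×318 = 109.39 kg/s.
butane in K = 0.129×109.39 = 14.112 kg/s.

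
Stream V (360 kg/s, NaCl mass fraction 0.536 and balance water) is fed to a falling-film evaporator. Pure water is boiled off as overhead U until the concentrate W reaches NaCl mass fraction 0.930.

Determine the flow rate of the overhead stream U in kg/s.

NaCl is conserved: 360×0.536 = 192.96 kg/s all reports to the concentrate.
Concentrate = 192.96/(target fraction) = 207.48 kg/s.
Overhead = 360 − 207.48 = 152.52 kg/s.

152.5 kg/s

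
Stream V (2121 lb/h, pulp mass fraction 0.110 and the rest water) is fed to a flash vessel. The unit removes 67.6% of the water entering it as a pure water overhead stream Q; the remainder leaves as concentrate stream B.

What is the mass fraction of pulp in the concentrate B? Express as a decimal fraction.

0.276

pulp is not removed: 2121×0.110 = 233.31 lb/h of pulp enters B.
water entering = 2121×0.890 = 1887.7 lb/h; overhead removed = 0.676×1887.7 = 1276.1 lb/h.
Concentrate = 2121 − 1276.1 = 844.92 lb/h.
Mass fraction = 233.31/844.92 = 0.276.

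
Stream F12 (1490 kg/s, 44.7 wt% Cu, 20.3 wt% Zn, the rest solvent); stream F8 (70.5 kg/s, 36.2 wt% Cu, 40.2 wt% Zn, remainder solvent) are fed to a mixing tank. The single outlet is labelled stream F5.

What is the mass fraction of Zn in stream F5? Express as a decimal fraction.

0.2120

Total flow out = 1490 + 70.5 = 1560.5 kg/s.
Zn in = 1490×0.203 + 70.5×0.402 = 330.81 kg/s.
Zn mass fraction in F5 = 330.81/1560.5 = 0.2120.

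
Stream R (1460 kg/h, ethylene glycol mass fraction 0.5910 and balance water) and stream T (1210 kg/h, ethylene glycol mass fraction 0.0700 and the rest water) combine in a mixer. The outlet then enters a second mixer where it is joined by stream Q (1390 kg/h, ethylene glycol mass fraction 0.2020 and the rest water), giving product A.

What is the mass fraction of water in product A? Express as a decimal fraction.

Overall, product flow = 4060 kg/h.
water in = 1460×0.409 + 1210×0.930 + 1390×0.798 = 2831.7 kg/h.
water fraction in A = 0.6975.

0.6975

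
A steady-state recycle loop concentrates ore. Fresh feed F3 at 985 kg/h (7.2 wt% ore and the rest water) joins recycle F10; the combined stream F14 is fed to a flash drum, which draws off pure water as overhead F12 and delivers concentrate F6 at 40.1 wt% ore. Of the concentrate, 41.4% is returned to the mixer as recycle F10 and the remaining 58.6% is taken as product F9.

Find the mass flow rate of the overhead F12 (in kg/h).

Overall ore balance (none leaves overhead): ore in fresh feed = ore in product, i.e. 985×0.072 = (1−0.414)·F6·0.401.
F6 = 70.92/(0.401×0.586) = 301.81 kg/h.
Recycle F10 = 0.414×301.81 = 124.95 kg/h.
Combined feed F14 = 985 + 124.95 = 1109.9 kg/h.
Overhead F12 = F14 − F6 = 1109.9 − 301.81 = 808.14 kg/h.

808.1 kg/h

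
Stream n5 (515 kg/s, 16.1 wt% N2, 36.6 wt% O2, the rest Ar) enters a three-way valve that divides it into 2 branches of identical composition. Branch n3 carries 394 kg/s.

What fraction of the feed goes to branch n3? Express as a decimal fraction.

Fraction to n3 = 394/515 = 0.7650.

0.765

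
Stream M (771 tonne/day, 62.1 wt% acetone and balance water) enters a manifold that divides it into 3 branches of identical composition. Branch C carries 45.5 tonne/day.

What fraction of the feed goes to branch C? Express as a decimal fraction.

0.059

Fraction to C = 45.5/771 = 0.0590.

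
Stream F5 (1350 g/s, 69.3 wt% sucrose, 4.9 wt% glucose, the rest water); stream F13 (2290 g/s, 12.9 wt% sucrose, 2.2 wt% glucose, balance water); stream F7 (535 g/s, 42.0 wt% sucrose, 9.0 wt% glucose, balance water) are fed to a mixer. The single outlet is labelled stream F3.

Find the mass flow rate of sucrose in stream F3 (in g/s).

sucrose out = sucrose in = 1350×0.693 + 2290×0.129 + 535×0.420 = 1455.7 g/s.

1456 g/s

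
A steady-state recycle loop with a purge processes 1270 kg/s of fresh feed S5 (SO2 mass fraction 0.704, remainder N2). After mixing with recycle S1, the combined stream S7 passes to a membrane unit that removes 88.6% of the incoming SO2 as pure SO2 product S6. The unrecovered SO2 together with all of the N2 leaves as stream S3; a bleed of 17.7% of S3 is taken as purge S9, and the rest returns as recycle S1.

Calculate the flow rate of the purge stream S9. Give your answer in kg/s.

395.8 kg/s

N2 enters only via S5 and leaves only via the purge: 1270×0.296 = 0.177×(N2 in S3), and the membrane unit passes all N2, so N2 in S7 = N2 in S3 = 2123.8 kg/s.
SO2 in S7: m_A = 1270×0.704 + (1−0.177)·(1−0.886)·m_A, so m_A = 894.08/0.9062 = 986.65 kg/s.
S3 = (1−0.886)×986.65 + 2123.8 = 2236.3 kg/s.
Purge S9 = 0.177×2236.3 = 395.83 kg/s.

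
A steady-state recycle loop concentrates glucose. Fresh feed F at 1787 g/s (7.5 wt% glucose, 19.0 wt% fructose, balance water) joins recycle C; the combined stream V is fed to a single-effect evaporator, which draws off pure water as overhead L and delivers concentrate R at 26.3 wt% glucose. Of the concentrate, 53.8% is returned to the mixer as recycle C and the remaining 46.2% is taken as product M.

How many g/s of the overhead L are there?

Overall glucose balance (none leaves overhead): glucose in fresh feed = glucose in product, i.e. 1787×0.075 = (1−0.538)·R·0.263.
R = 134.03/(0.263×0.462) = 1103 g/s.
Recycle C = 0.538×1103 = 593.43 g/s.
Combined feed V = 1787 + 593.43 = 2380.4 g/s.
Overhead L = V − R = 2380.4 − 1103 = 1277.4 g/s.

1277 g/s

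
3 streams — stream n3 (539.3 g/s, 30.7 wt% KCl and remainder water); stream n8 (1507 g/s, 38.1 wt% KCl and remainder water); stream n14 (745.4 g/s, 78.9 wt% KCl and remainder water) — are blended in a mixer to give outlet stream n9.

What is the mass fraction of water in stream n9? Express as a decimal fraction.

Total flow out = 539.3 + 1507 + 745.4 = 2791.7 g/s.
water in = 539.3×0.693 + 1507×0.619 + 745.4×0.211 = 1463.8 g/s.
water mass fraction in n9 = 1463.8/2791.7 = 0.524.

0.524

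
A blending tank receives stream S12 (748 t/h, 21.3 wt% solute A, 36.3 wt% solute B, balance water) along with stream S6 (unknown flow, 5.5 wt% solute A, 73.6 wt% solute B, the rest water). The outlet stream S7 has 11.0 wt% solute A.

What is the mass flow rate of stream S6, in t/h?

1401 t/h

Let S6 be the unknown flow. Total out = 748 + S6.
solute A balance: 159.32 + 0.055·S6 = 0.110·(748 + S6)
(0.055 − 0.110)·S6 = 0.110×748 − 159.32 = -77.044
S6 = -77.044 / -0.055 = 1400.8 t/h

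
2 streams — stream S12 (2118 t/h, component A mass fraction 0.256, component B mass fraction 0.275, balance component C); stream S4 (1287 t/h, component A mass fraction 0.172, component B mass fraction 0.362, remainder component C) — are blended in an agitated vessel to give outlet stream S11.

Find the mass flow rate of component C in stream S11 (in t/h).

component C out = component C in = 2118×0.469 + 1287×0.466 = 1593.1 t/h.

1593 t/h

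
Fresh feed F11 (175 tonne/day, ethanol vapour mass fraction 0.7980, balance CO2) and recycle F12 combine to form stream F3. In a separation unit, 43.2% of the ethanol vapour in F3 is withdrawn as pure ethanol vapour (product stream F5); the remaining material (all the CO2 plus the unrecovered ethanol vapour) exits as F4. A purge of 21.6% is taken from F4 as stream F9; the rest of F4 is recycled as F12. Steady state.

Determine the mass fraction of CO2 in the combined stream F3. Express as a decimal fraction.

CO2 enters only via F11 and leaves only via the purge: 175×0.202 = 0.216×(CO2 in F4), and the separation unit passes all CO2, so CO2 in F3 = CO2 in F4 = 163.66 tonne/day.
ethanol vapour in F3: m_A = 175×0.798 + (1−0.216)·(1−0.432)·m_A, so m_A = 139.65/0.5547 = 251.76 tonne/day.
F3 = 251.76 + 163.66 = 415.42 tonne/day.
CO2 fraction in F3 = 163.66/415.42 = 0.3940.

0.3940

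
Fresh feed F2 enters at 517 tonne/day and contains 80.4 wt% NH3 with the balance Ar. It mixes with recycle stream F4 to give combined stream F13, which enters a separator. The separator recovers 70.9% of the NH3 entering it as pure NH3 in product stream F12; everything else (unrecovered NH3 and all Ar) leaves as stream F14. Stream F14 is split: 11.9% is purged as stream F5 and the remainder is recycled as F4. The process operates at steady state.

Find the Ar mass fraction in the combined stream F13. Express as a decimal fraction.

Ar enters only via F2 and leaves only via the purge: 517×0.196 = 0.119×(Ar in F14), and the separator passes all Ar, so Ar in F13 = Ar in F14 = 851.53 tonne/day.
NH3 in F13: m_A = 517×0.804 + (1−0.119)·(1−0.709)·m_A, so m_A = 415.67/0.7436 = 558.97 tonne/day.
F13 = 558.97 + 851.53 = 1410.5 tonne/day.
Ar fraction in F13 = 851.53/1410.5 = 0.604.

0.604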